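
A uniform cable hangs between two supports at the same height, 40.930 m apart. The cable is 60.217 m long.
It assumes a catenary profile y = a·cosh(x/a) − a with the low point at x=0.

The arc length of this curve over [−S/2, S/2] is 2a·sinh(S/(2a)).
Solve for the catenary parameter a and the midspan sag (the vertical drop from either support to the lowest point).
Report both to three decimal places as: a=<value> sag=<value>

seed: a₀ = √(S³/(24(L−S))) = √(40.930³/(24·19.287)) = 12.170955
iter 1: u=1.681462  f(a)=+2.917e+00  f'(a)=-4.161e+00  a ← 12.170955 − (+2.917e+00/-4.161e+00) = 12.872133
iter 2: u=1.589869  f(a)=+2.711e-01  f'(a)=-3.420e+00  a ← 12.872133 − (+2.711e-01/-3.420e+00) = 12.951396
iter 3: u=1.580139  f(a)=+2.871e-03  f'(a)=-3.348e+00  a ← 12.951396 − (+2.871e-03/-3.348e+00) = 12.952254
iter 4: u=1.580034  f(a)=+3.295e-07  f'(a)=-3.348e+00  a ← 12.952254 − (+3.295e-07/-3.348e+00) = 12.952254
iter 5: u=1.580034  f(a)=-1.421e-14  f'(a)=-3.348e+00  a ← 12.952254 − (-1.421e-14/-3.348e+00) = 12.952254
converged: |Δa| < 1e-12 after 5 iterations
sag = a·(cosh(S/(2a)) − 1) = 12.952254·(cosh(1.580034) − 1) = 19.823998
T_max/T_min = cosh(S/(2a)) = 2.530544

a=12.952 sag=19.824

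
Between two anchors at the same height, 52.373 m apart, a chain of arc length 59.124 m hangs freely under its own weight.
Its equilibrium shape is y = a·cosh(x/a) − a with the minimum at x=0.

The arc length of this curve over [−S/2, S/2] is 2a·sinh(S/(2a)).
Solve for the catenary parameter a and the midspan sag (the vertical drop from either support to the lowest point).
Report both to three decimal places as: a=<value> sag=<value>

seed: a₀ = √(S³/(24(L−S))) = √(52.373³/(24·6.751)) = 29.776353
iter 1: u=0.879439  f(a)=+2.659e-01  f'(a)=-4.895e-01  a ← 29.776353 − (+2.659e-01/-4.895e-01) = 30.319612
iter 2: u=0.863682  f(a)=+7.452e-03  f'(a)=-4.624e-01  a ← 30.319612 − (+7.452e-03/-4.624e-01) = 30.335728
iter 3: u=0.863223  f(a)=+6.226e-06  f'(a)=-4.616e-01  a ← 30.335728 − (+6.226e-06/-4.616e-01) = 30.335741
iter 4: u=0.863223  f(a)=+4.341e-12  f'(a)=-4.616e-01  a ← 30.335741 − (+4.341e-12/-4.616e-01) = 30.335741
converged: |Δa| < 1e-12 after 4 iterations
sag = a·(cosh(S/(2a)) − 1) = 30.335741·(cosh(0.863223) − 1) = 12.021891
T_max/T_min = cosh(S/(2a)) = 1.396295

a=30.336 sag=12.022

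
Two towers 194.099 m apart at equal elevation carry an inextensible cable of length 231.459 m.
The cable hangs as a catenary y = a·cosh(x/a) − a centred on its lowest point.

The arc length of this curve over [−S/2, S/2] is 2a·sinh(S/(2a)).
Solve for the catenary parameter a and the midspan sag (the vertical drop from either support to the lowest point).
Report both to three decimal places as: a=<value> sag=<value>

seed: a₀ = √(S³/(24(L−S))) = √(194.099³/(24·37.360)) = 90.307931
iter 1: u=1.074651  f(a)=+2.218e+00  f'(a)=-9.270e-01  a ← 90.307931 − (+2.218e+00/-9.270e-01) = 92.700224
iter 2: u=1.046918  f(a)=+9.117e-02  f'(a)=-8.522e-01  a ← 92.700224 − (+9.117e-02/-8.522e-01) = 92.807213
iter 3: u=1.045711  f(a)=+1.687e-04  f'(a)=-8.490e-01  a ← 92.807213 − (+1.687e-04/-8.490e-01) = 92.807412
iter 4: u=1.045709  f(a)=+5.804e-10  f'(a)=-8.490e-01  a ← 92.807412 − (+5.804e-10/-8.490e-01) = 92.807412
iter 5: u=1.045709  f(a)=-2.842e-14  f'(a)=-8.490e-01  a ← 92.807412 − (-2.842e-14/-8.490e-01) = 92.807412
converged: |Δa| < 1e-12 after 5 iterations
sag = a·(cosh(S/(2a)) − 1) = 92.807412·(cosh(1.045709) − 1) = 55.538578
T_max/T_min = cosh(S/(2a)) = 1.598428

a=92.807 sag=55.539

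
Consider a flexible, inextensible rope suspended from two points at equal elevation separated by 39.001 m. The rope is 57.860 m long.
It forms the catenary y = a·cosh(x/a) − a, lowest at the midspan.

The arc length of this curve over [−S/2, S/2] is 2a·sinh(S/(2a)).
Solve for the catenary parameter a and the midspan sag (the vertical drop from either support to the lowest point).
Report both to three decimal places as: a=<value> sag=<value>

a=12.201 sag=19.197

seed: a₀ = √(S³/(24(L−S))) = √(39.001³/(24·18.859)) = 11.448502
iter 1: u=1.703323  f(a)=+2.933e+00  f'(a)=-4.355e+00  a ← 11.448502 − (+2.933e+00/-4.355e+00) = 12.121890
iter 2: u=1.608701  f(a)=+2.787e-01  f'(a)=-3.563e+00  a ← 12.121890 − (+2.787e-01/-3.563e+00) = 12.200089
iter 3: u=1.598390  f(a)=+3.099e-03  f'(a)=-3.485e+00  a ← 12.200089 − (+3.099e-03/-3.485e+00) = 12.200979
iter 4: u=1.598273  f(a)=+3.928e-07  f'(a)=-3.484e+00  a ← 12.200979 − (+3.928e-07/-3.484e+00) = 12.200979
iter 5: u=1.598273  f(a)=+0.000e+00  f'(a)=-3.484e+00  a ← 12.200979 − (+0.000e+00/-3.484e+00) = 12.200979
converged: |Δa| < 1e-12 after 5 iterations
sag = a·(cosh(S/(2a)) − 1) = 12.200979·(cosh(1.598273) − 1) = 19.196613
T_max/T_min = cosh(S/(2a)) = 2.573367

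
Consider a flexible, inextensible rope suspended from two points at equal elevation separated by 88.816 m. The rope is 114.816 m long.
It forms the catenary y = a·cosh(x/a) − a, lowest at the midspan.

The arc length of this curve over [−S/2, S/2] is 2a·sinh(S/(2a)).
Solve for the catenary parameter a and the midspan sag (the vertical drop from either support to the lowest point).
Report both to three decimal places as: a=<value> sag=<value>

a=34.890 sag=32.289

seed: a₀ = √(S³/(24(L−S))) = √(88.816³/(24·26.000)) = 33.507692
iter 1: u=1.325308  f(a)=+2.381e+00  f'(a)=-1.842e+00  a ← 33.507692 − (+2.381e+00/-1.842e+00) = 34.800344
iter 2: u=1.276079  f(a)=+1.447e-01  f'(a)=-1.624e+00  a ← 34.800344 − (+1.447e-01/-1.624e+00) = 34.889442
iter 3: u=1.272821  f(a)=+6.112e-04  f'(a)=-1.611e+00  a ← 34.889442 − (+6.112e-04/-1.611e+00) = 34.889821
iter 4: u=1.272807  f(a)=+1.100e-08  f'(a)=-1.611e+00  a ← 34.889821 − (+1.100e-08/-1.611e+00) = 34.889821
iter 5: u=1.272807  f(a)=+0.000e+00  f'(a)=-1.611e+00  a ← 34.889821 − (+0.000e+00/-1.611e+00) = 34.889821
converged: |Δa| < 1e-12 after 5 iterations
sag = a·(cosh(S/(2a)) − 1) = 34.889821·(cosh(1.272807) − 1) = 32.288881
T_max/T_min = cosh(S/(2a)) = 1.925453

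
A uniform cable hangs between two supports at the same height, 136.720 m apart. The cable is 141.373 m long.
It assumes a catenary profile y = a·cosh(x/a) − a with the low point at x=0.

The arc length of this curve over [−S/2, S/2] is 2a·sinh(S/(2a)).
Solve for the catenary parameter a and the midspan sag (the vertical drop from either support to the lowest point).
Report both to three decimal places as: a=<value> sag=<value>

a=152.044 sag=15.628

seed: a₀ = √(S³/(24(L−S))) = √(136.720³/(24·4.653)) = 151.278053
iter 1: u=0.451883  f(a)=+4.774e-02  f'(a)=-6.278e-02  a ← 151.278053 − (+4.774e-02/-6.278e-02) = 152.038446
iter 2: u=0.449623  f(a)=+3.623e-04  f'(a)=-6.183e-02  a ← 152.038446 − (+3.623e-04/-6.183e-02) = 152.044306
iter 3: u=0.449606  f(a)=+2.123e-08  f'(a)=-6.182e-02  a ← 152.044306 − (+2.123e-08/-6.182e-02) = 152.044307
iter 4: u=0.449606  f(a)=+0.000e+00  f'(a)=-6.182e-02  a ← 152.044307 − (+0.000e+00/-6.182e-02) = 152.044307
converged: |Δa| < 1e-12 after 4 iterations
sag = a·(cosh(S/(2a)) − 1) = 152.044307·(cosh(0.449606) − 1) = 15.628149
T_max/T_min = cosh(S/(2a)) = 1.102787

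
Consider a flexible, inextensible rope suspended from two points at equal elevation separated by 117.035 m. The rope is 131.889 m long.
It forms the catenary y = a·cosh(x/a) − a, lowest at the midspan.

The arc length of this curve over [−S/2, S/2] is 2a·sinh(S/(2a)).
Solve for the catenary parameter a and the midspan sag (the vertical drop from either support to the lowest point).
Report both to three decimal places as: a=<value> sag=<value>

seed: a₀ = √(S³/(24(L−S))) = √(117.035³/(24·14.854)) = 67.057338
iter 1: u=0.872649  f(a)=+5.759e-01  f'(a)=-4.777e-01  a ← 67.057338 − (+5.759e-01/-4.777e-01) = 68.263015
iter 2: u=0.857236  f(a)=+1.590e-02  f'(a)=-4.516e-01  a ← 68.263015 − (+1.590e-02/-4.516e-01) = 68.298220
iter 3: u=0.856794  f(a)=+1.288e-05  f'(a)=-4.509e-01  a ← 68.298220 − (+1.288e-05/-4.509e-01) = 68.298249
iter 4: u=0.856794  f(a)=+8.441e-12  f'(a)=-4.509e-01  a ← 68.298249 − (+8.441e-12/-4.509e-01) = 68.298249
converged: |Δa| < 1e-12 after 4 iterations
sag = a·(cosh(S/(2a)) − 1) = 68.298249·(cosh(0.856794) − 1) = 26.640299
T_max/T_min = cosh(S/(2a)) = 1.390058

a=68.298 sag=26.640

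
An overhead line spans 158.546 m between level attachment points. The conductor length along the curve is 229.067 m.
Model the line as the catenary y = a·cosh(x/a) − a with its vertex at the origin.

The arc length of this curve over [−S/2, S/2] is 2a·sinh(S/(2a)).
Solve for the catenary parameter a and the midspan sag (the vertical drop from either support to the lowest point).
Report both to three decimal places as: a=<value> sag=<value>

a=51.480 sag=74.091

seed: a₀ = √(S³/(24(L−S))) = √(158.546³/(24·70.521)) = 48.525284
iter 1: u=1.633643  f(a)=+1.003e+01  f'(a)=-3.760e+00  a ← 48.525284 − (+1.003e+01/-3.760e+00) = 51.193111
iter 2: u=1.548509  f(a)=+8.867e-01  f'(a)=-3.122e+00  a ← 51.193111 − (+8.867e-01/-3.122e+00) = 51.477097
iter 3: u=1.539966  f(a)=+8.411e-03  f'(a)=-3.063e+00  a ← 51.477097 − (+8.411e-03/-3.063e+00) = 51.479843
iter 4: u=1.539884  f(a)=+7.728e-07  f'(a)=-3.063e+00  a ← 51.479843 − (+7.728e-07/-3.063e+00) = 51.479843
iter 5: u=1.539884  f(a)=+8.527e-14  f'(a)=-3.063e+00  a ← 51.479843 − (+8.527e-14/-3.063e+00) = 51.479843
converged: |Δa| < 1e-12 after 5 iterations
sag = a·(cosh(S/(2a)) − 1) = 51.479843·(cosh(1.539884) − 1) = 74.091240
T_max/T_min = cosh(S/(2a)) = 2.439228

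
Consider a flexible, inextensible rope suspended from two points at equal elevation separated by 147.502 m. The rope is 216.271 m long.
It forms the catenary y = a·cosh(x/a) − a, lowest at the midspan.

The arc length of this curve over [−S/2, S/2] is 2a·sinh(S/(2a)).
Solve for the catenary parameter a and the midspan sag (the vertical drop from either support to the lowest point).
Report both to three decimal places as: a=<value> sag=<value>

seed: a₀ = √(S³/(24(L−S))) = √(147.502³/(24·68.769)) = 44.095563
iter 1: u=1.672527  f(a)=+1.028e+01  f'(a)=-4.083e+00  a ← 44.095563 − (+1.028e+01/-4.083e+00) = 46.614199
iter 2: u=1.582157  f(a)=+9.470e-01  f'(a)=-3.363e+00  a ← 46.614199 − (+9.470e-01/-3.363e+00) = 46.895771
iter 3: u=1.572658  f(a)=+9.826e-03  f'(a)=-3.294e+00  a ← 46.895771 − (+9.826e-03/-3.294e+00) = 46.898754
iter 4: u=1.572558  f(a)=+1.082e-06  f'(a)=-3.293e+00  a ← 46.898754 − (+1.082e-06/-3.293e+00) = 46.898754
iter 5: u=1.572558  f(a)=+2.842e-14  f'(a)=-3.293e+00  a ← 46.898754 − (+2.842e-14/-3.293e+00) = 46.898754
converged: |Δa| < 1e-12 after 5 iterations
sag = a·(cosh(S/(2a)) − 1) = 46.898754·(cosh(1.572558) − 1) = 70.968881
T_max/T_min = cosh(S/(2a)) = 2.513236

a=46.899 sag=70.969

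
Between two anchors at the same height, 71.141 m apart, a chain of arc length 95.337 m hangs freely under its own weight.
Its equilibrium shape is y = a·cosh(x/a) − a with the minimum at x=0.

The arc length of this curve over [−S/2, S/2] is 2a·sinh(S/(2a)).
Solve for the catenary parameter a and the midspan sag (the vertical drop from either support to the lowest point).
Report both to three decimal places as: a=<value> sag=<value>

a=26.083 sag=28.255

seed: a₀ = √(S³/(24(L−S))) = √(71.141³/(24·24.196)) = 24.900183
iter 1: u=1.428524  f(a)=+2.592e+00  f'(a)=-2.370e+00  a ← 24.900183 − (+2.592e+00/-2.370e+00) = 25.993926
iter 2: u=1.368416  f(a)=+1.806e-01  f'(a)=-2.050e+00  a ← 25.993926 − (+1.806e-01/-2.050e+00) = 26.082000
iter 3: u=1.363795  f(a)=+1.021e-03  f'(a)=-2.027e+00  a ← 26.082000 − (+1.021e-03/-2.027e+00) = 26.082504
iter 4: u=1.363769  f(a)=+3.309e-08  f'(a)=-2.027e+00  a ← 26.082504 − (+3.309e-08/-2.027e+00) = 26.082504
iter 5: u=1.363769  f(a)=+0.000e+00  f'(a)=-2.027e+00  a ← 26.082504 − (+0.000e+00/-2.027e+00) = 26.082504
converged: |Δa| < 1e-12 after 5 iterations
sag = a·(cosh(S/(2a)) − 1) = 26.082504·(cosh(1.363769) − 1) = 28.255171
T_max/T_min = cosh(S/(2a)) = 2.083300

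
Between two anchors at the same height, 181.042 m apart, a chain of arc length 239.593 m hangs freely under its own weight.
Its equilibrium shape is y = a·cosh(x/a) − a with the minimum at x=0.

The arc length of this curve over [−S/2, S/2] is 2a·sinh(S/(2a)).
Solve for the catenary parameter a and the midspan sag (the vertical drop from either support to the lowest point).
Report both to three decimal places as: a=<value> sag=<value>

seed: a₀ = √(S³/(24(L−S))) = √(181.042³/(24·58.551)) = 64.982472
iter 1: u=1.393006  f(a)=+5.950e+00  f'(a)=-2.177e+00  a ← 64.982472 − (+5.950e+00/-2.177e+00) = 67.715983
iter 2: u=1.336775  f(a)=+3.961e-01  f'(a)=-1.896e+00  a ← 67.715983 − (+3.961e-01/-1.896e+00) = 67.924892
iter 3: u=1.332663  f(a)=+2.031e-03  f'(a)=-1.876e+00  a ← 67.924892 − (+2.031e-03/-1.876e+00) = 67.925974
iter 4: u=1.332642  f(a)=+5.404e-08  f'(a)=-1.876e+00  a ← 67.925974 − (+5.404e-08/-1.876e+00) = 67.925974
iter 5: u=1.332642  f(a)=+2.842e-14  f'(a)=-1.876e+00  a ← 67.925974 − (+2.842e-14/-1.876e+00) = 67.925974
converged: |Δa| < 1e-12 after 5 iterations
sag = a·(cosh(S/(2a)) − 1) = 67.925974·(cosh(1.332642) − 1) = 69.788002
T_max/T_min = cosh(S/(2a)) = 2.027413

a=67.926 sag=69.788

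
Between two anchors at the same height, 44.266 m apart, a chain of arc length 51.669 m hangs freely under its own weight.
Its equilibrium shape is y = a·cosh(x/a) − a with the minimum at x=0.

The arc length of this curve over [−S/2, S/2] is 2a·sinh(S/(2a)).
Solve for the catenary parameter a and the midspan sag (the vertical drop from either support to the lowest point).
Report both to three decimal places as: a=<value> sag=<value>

seed: a₀ = √(S³/(24(L−S))) = √(44.266³/(24·7.403)) = 22.095098
iter 1: u=1.001715  f(a)=+3.804e-01  f'(a)=-7.398e-01  a ← 22.095098 − (+3.804e-01/-7.398e-01) = 22.609318
iter 2: u=0.978933  f(a)=+1.369e-02  f'(a)=-6.874e-01  a ← 22.609318 − (+1.369e-02/-6.874e-01) = 22.629226
iter 3: u=0.978071  f(a)=+1.918e-05  f'(a)=-6.855e-01  a ← 22.629226 − (+1.918e-05/-6.855e-01) = 22.629254
iter 4: u=0.978070  f(a)=+3.777e-11  f'(a)=-6.855e-01  a ← 22.629254 − (+3.777e-11/-6.855e-01) = 22.629254
iter 5: u=0.978070  f(a)=-7.105e-15  f'(a)=-6.855e-01  a ← 22.629254 − (-7.105e-15/-6.855e-01) = 22.629254
converged: |Δa| < 1e-12 after 5 iterations
sag = a·(cosh(S/(2a)) − 1) = 22.629254·(cosh(0.978070) − 1) = 11.714661
T_max/T_min = cosh(S/(2a)) = 1.517678

a=22.629 sag=11.715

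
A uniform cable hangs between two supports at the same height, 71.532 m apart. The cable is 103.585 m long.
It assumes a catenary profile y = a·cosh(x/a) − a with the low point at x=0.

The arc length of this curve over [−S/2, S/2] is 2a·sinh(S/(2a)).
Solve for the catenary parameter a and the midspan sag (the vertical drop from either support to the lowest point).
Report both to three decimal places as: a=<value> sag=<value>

a=23.150 sag=33.581

seed: a₀ = √(S³/(24(L−S))) = √(71.532³/(24·32.053)) = 21.812758
iter 1: u=1.639683  f(a)=+4.595e+00  f'(a)=-3.809e+00  a ← 21.812758 − (+4.595e+00/-3.809e+00) = 23.019216
iter 2: u=1.553745  f(a)=+4.088e-01  f'(a)=-3.159e+00  a ← 23.019216 − (+4.088e-01/-3.159e+00) = 23.148633
iter 3: u=1.545059  f(a)=+3.933e-03  f'(a)=-3.098e+00  a ← 23.148633 − (+3.933e-03/-3.098e+00) = 23.149902
iter 4: u=1.544974  f(a)=+3.718e-07  f'(a)=-3.098e+00  a ← 23.149902 − (+3.718e-07/-3.098e+00) = 23.149902
iter 5: u=1.544974  f(a)=+0.000e+00  f'(a)=-3.098e+00  a ← 23.149902 − (+0.000e+00/-3.098e+00) = 23.149902
converged: |Δa| < 1e-12 after 5 iterations
sag = a·(cosh(S/(2a)) − 1) = 23.149902·(cosh(1.544974) − 1) = 33.580874
T_max/T_min = cosh(S/(2a)) = 2.450584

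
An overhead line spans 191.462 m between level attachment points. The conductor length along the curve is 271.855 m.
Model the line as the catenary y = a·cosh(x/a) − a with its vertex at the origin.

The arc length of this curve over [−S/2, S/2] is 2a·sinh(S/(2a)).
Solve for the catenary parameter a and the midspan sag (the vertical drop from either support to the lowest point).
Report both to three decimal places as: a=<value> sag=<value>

seed: a₀ = √(S³/(24(L−S))) = √(191.462³/(24·80.393)) = 60.312752
iter 1: u=1.587243  f(a)=+1.076e+01  f'(a)=-3.401e+00  a ← 60.312752 − (+1.076e+01/-3.401e+00) = 63.475534
iter 2: u=1.508156  f(a)=+9.040e-01  f'(a)=-2.851e+00  a ← 63.475534 − (+9.040e-01/-2.851e+00) = 63.792599
iter 3: u=1.500660  f(a)=+7.680e-03  f'(a)=-2.803e+00  a ← 63.792599 − (+7.680e-03/-2.803e+00) = 63.795339
iter 4: u=1.500596  f(a)=+5.647e-07  f'(a)=-2.802e+00  a ← 63.795339 − (+5.647e-07/-2.802e+00) = 63.795339
iter 5: u=1.500596  f(a)=+0.000e+00  f'(a)=-2.802e+00  a ← 63.795339 − (+0.000e+00/-2.802e+00) = 63.795339
converged: |Δa| < 1e-12 after 5 iterations
sag = a·(cosh(S/(2a)) − 1) = 63.795339·(cosh(1.500596) − 1) = 86.358351
T_max/T_min = cosh(S/(2a)) = 2.353678

a=63.795 sag=86.358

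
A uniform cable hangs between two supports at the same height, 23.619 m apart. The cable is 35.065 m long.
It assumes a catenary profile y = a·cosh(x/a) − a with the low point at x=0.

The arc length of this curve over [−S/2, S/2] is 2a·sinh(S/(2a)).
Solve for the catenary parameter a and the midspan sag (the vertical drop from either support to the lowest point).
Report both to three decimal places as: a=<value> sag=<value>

a=7.382 sag=11.641

seed: a₀ = √(S³/(24(L−S))) = √(23.619³/(24·11.446)) = 6.925638
iter 1: u=1.705186  f(a)=+1.784e+00  f'(a)=-4.372e+00  a ← 6.925638 − (+1.784e+00/-4.372e+00) = 7.333710
iter 2: u=1.610304  f(a)=+1.698e-01  f'(a)=-3.576e+00  a ← 7.333710 − (+1.698e-01/-3.576e+00) = 7.381206
iter 3: u=1.599942  f(a)=+1.897e-03  f'(a)=-3.496e+00  a ← 7.381206 − (+1.897e-03/-3.496e+00) = 7.381749
iter 4: u=1.599824  f(a)=+2.424e-07  f'(a)=-3.495e+00  a ← 7.381749 − (+2.424e-07/-3.495e+00) = 7.381749
iter 5: u=1.599824  f(a)=+0.000e+00  f'(a)=-3.495e+00  a ← 7.381749 − (+0.000e+00/-3.495e+00) = 7.381749
converged: |Δa| < 1e-12 after 5 iterations
sag = a·(cosh(S/(2a)) − 1) = 7.381749·(cosh(1.599824) − 1) = 11.641363
T_max/T_min = cosh(S/(2a)) = 2.577047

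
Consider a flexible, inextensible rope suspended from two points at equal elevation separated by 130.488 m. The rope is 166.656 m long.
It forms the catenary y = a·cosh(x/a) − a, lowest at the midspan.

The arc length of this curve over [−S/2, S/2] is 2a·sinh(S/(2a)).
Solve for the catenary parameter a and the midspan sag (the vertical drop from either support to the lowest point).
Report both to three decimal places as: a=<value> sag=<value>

seed: a₀ = √(S³/(24(L−S))) = √(130.488³/(24·36.168)) = 50.592716
iter 1: u=1.289593  f(a)=+3.129e+00  f'(a)=-1.682e+00  a ← 50.592716 − (+3.129e+00/-1.682e+00) = 52.453074
iter 2: u=1.243855  f(a)=+1.809e-01  f'(a)=-1.493e+00  a ← 52.453074 − (+1.809e-01/-1.493e+00) = 52.574250
iter 3: u=1.240988  f(a)=+6.864e-04  f'(a)=-1.481e+00  a ← 52.574250 − (+6.864e-04/-1.481e+00) = 52.574714
iter 4: u=1.240977  f(a)=+9.968e-09  f'(a)=-1.481e+00  a ← 52.574714 − (+9.968e-09/-1.481e+00) = 52.574714
iter 5: u=1.240977  f(a)=-2.842e-14  f'(a)=-1.481e+00  a ← 52.574714 − (-2.842e-14/-1.481e+00) = 52.574714
converged: |Δa| < 1e-12 after 5 iterations
sag = a·(cosh(S/(2a)) − 1) = 52.574714·(cosh(1.240977) − 1) = 45.952725
T_max/T_min = cosh(S/(2a)) = 1.874046

a=52.575 sag=45.953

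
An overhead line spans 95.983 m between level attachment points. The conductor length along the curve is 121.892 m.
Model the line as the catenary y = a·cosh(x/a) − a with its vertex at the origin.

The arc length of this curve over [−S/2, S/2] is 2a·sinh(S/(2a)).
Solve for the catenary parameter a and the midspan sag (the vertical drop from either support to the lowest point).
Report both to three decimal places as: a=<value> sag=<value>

a=39.151 sag=33.287

seed: a₀ = √(S³/(24(L−S))) = √(95.983³/(24·25.909)) = 37.710347
iter 1: u=1.272635  f(a)=+2.181e+00  f'(a)=-1.610e+00  a ← 37.710347 − (+2.181e+00/-1.610e+00) = 39.064987
iter 2: u=1.228504  f(a)=+1.230e-01  f'(a)=-1.433e+00  a ← 39.064987 − (+1.230e-01/-1.433e+00) = 39.150840
iter 3: u=1.225810  f(a)=+4.433e-04  f'(a)=-1.423e+00  a ← 39.150840 − (+4.433e-04/-1.423e+00) = 39.151151
iter 4: u=1.225800  f(a)=+5.800e-09  f'(a)=-1.423e+00  a ← 39.151151 − (+5.800e-09/-1.423e+00) = 39.151151
iter 5: u=1.225800  f(a)=+1.421e-14  f'(a)=-1.423e+00  a ← 39.151151 − (+1.421e-14/-1.423e+00) = 39.151151
converged: |Δa| < 1e-12 after 5 iterations
sag = a·(cosh(S/(2a)) − 1) = 39.151151·(cosh(1.225800) − 1) = 33.286598
T_max/T_min = cosh(S/(2a)) = 1.850207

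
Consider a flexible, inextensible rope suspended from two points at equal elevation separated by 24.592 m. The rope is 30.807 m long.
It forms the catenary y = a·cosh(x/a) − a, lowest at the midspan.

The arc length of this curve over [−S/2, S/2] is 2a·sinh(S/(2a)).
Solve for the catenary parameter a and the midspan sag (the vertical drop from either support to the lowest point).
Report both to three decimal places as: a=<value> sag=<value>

seed: a₀ = √(S³/(24(L−S))) = √(24.592³/(24·6.215)) = 9.985380
iter 1: u=1.231400  f(a)=+4.886e-01  f'(a)=-1.444e+00  a ← 9.985380 − (+4.886e-01/-1.444e+00) = 10.323710
iter 2: u=1.191045  f(a)=+2.593e-02  f'(a)=-1.295e+00  a ← 10.323710 − (+2.593e-02/-1.295e+00) = 10.343741
iter 3: u=1.188738  f(a)=+8.210e-05  f'(a)=-1.286e+00  a ← 10.343741 − (+8.210e-05/-1.286e+00) = 10.343805
iter 4: u=1.188731  f(a)=+8.287e-10  f'(a)=-1.286e+00  a ← 10.343805 − (+8.287e-10/-1.286e+00) = 10.343805
iter 5: u=1.188731  f(a)=+0.000e+00  f'(a)=-1.286e+00  a ← 10.343805 − (+0.000e+00/-1.286e+00) = 10.343805
converged: |Δa| < 1e-12 after 5 iterations
sag = a·(cosh(S/(2a)) − 1) = 10.343805·(cosh(1.188731) − 1) = 8.210497
T_max/T_min = cosh(S/(2a)) = 1.793760

a=10.344 sag=8.210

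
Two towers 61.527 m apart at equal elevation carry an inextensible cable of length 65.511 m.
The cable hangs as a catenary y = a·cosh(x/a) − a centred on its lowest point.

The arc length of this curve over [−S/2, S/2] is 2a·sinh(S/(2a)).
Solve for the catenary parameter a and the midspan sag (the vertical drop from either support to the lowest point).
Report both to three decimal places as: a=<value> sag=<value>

seed: a₀ = √(S³/(24(L−S))) = √(61.527³/(24·3.984)) = 49.355246
iter 1: u=0.623308  f(a)=+7.811e-02  f'(a)=-1.678e-01  a ← 49.355246 − (+7.811e-02/-1.678e-01) = 49.820745
iter 2: u=0.617484  f(a)=+1.119e-03  f'(a)=-1.630e-01  a ← 49.820745 − (+1.119e-03/-1.630e-01) = 49.827608
iter 3: u=0.617399  f(a)=+2.370e-07  f'(a)=-1.630e-01  a ← 49.827608 − (+2.370e-07/-1.630e-01) = 49.827609
iter 4: u=0.617399  f(a)=+0.000e+00  f'(a)=-1.630e-01  a ← 49.827609 − (+0.000e+00/-1.630e-01) = 49.827609
converged: |Δa| < 1e-12 after 4 iterations
sag = a·(cosh(S/(2a)) − 1) = 49.827609·(cosh(0.617399) − 1) = 9.802194
T_max/T_min = cosh(S/(2a)) = 1.196722

a=49.828 sag=9.802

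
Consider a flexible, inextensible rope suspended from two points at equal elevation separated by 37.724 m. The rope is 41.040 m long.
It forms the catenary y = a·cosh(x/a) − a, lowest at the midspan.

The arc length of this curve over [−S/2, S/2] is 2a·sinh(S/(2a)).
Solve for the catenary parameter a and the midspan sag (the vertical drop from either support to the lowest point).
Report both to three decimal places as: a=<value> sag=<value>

seed: a₀ = √(S³/(24(L−S))) = √(37.724³/(24·3.316)) = 25.972498
iter 1: u=0.726230  f(a)=+8.855e-02  f'(a)=-2.691e-01  a ← 25.972498 − (+8.855e-02/-2.691e-01) = 26.301597
iter 2: u=0.717143  f(a)=+1.711e-03  f'(a)=-2.588e-01  a ← 26.301597 − (+1.711e-03/-2.588e-01) = 26.308210
iter 3: u=0.716963  f(a)=+6.669e-07  f'(a)=-2.586e-01  a ← 26.308210 − (+6.669e-07/-2.586e-01) = 26.308212
iter 4: u=0.716962  f(a)=+9.948e-14  f'(a)=-2.586e-01  a ← 26.308212 − (+9.948e-14/-2.586e-01) = 26.308212
converged: |Δa| < 1e-12 after 4 iterations
sag = a·(cosh(S/(2a)) − 1) = 26.308212·(cosh(0.716962) − 1) = 7.056326
T_max/T_min = cosh(S/(2a)) = 1.268218

a=26.308 sag=7.056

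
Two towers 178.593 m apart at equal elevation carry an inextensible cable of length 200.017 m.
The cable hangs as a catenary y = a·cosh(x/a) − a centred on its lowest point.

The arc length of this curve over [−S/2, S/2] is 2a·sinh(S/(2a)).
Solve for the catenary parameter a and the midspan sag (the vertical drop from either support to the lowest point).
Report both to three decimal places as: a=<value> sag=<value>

seed: a₀ = √(S³/(24(L−S))) = √(178.593³/(24·21.424)) = 105.254518
iter 1: u=0.848386  f(a)=+7.844e-01  f'(a)=-4.372e-01  a ← 105.254518 − (+7.844e-01/-4.372e-01) = 107.048745
iter 2: u=0.834167  f(a)=+2.051e-02  f'(a)=-4.146e-01  a ← 107.048745 − (+2.051e-02/-4.146e-01) = 107.098207
iter 3: u=0.833781  f(a)=+1.485e-05  f'(a)=-4.140e-01  a ← 107.098207 − (+1.485e-05/-4.140e-01) = 107.098243
iter 4: u=0.833781  f(a)=+7.731e-12  f'(a)=-4.140e-01  a ← 107.098243 − (+7.731e-12/-4.140e-01) = 107.098243
converged: |Δa| < 1e-12 after 4 iterations
sag = a·(cosh(S/(2a)) − 1) = 107.098243·(cosh(0.833781) − 1) = 39.434121
T_max/T_min = cosh(S/(2a)) = 1.368205

a=107.098 sag=39.434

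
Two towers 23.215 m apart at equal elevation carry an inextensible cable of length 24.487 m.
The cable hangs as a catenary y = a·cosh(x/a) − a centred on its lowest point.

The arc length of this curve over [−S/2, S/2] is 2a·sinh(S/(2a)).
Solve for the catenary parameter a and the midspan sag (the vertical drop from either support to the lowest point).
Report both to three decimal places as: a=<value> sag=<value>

seed: a₀ = √(S³/(24(L−S))) = √(23.215³/(24·1.272)) = 20.244351
iter 1: u=0.573370  f(a)=+2.107e-02  f'(a)=-1.298e-01  a ← 20.244351 − (+2.107e-02/-1.298e-01) = 20.406645
iter 2: u=0.568810  f(a)=+2.561e-04  f'(a)=-1.267e-01  a ← 20.406645 − (+2.561e-04/-1.267e-01) = 20.408667
iter 3: u=0.568753  f(a)=+3.886e-08  f'(a)=-1.267e-01  a ← 20.408667 − (+3.886e-08/-1.267e-01) = 20.408667
iter 4: u=0.568753  f(a)=+3.553e-15  f'(a)=-1.267e-01  a ← 20.408667 − (+3.553e-15/-1.267e-01) = 20.408667
converged: |Δa| < 1e-12 after 4 iterations
sag = a·(cosh(S/(2a)) − 1) = 20.408667·(cosh(0.568753) − 1) = 3.390849
T_max/T_min = cosh(S/(2a)) = 1.166148

a=20.409 sag=3.391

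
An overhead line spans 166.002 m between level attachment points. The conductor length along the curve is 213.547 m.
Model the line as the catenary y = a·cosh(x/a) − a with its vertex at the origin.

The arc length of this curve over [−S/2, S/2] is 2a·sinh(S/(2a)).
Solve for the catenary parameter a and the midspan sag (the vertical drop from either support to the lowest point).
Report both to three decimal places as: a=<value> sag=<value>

a=65.874 sag=59.585

seed: a₀ = √(S³/(24(L−S))) = √(166.002³/(24·47.545)) = 63.315776
iter 1: u=1.310906  f(a)=+4.256e+00  f'(a)=-1.776e+00  a ← 63.315776 − (+4.256e+00/-1.776e+00) = 65.712048
iter 2: u=1.263102  f(a)=+2.536e-01  f'(a)=-1.570e+00  a ← 65.712048 − (+2.536e-01/-1.570e+00) = 65.873518
iter 3: u=1.260006  f(a)=+1.026e-03  f'(a)=-1.558e+00  a ← 65.873518 − (+1.026e-03/-1.558e+00) = 65.874177
iter 4: u=1.259993  f(a)=+1.695e-08  f'(a)=-1.558e+00  a ← 65.874177 − (+1.695e-08/-1.558e+00) = 65.874177
iter 5: u=1.259993  f(a)=+0.000e+00  f'(a)=-1.558e+00  a ← 65.874177 − (+0.000e+00/-1.558e+00) = 65.874177
converged: |Δa| < 1e-12 after 5 iterations
sag = a·(cosh(S/(2a)) − 1) = 65.874177·(cosh(1.259993) − 1) = 59.584930
T_max/T_min = cosh(S/(2a)) = 1.904526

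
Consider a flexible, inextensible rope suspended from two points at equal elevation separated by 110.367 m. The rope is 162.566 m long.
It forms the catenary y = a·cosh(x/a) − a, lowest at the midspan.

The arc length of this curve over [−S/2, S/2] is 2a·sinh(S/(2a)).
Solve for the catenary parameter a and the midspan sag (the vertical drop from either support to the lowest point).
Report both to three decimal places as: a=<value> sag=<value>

a=34.868 sag=53.578

seed: a₀ = √(S³/(24(L−S))) = √(110.367³/(24·52.199)) = 32.758359
iter 1: u=1.684562  f(a)=+7.927e+00  f'(a)=-4.188e+00  a ← 32.758359 − (+7.927e+00/-4.188e+00) = 34.651200
iter 2: u=1.592542  f(a)=+7.390e-01  f'(a)=-3.440e+00  a ← 34.651200 − (+7.390e-01/-3.440e+00) = 34.865996
iter 3: u=1.582731  f(a)=+7.880e-03  f'(a)=-3.367e+00  a ← 34.865996 − (+7.880e-03/-3.367e+00) = 34.868337
iter 4: u=1.582625  f(a)=+9.172e-07  f'(a)=-3.367e+00  a ← 34.868337 − (+9.172e-07/-3.367e+00) = 34.868337
iter 5: u=1.582625  f(a)=+2.842e-14  f'(a)=-3.367e+00  a ← 34.868337 − (+2.842e-14/-3.367e+00) = 34.868337
converged: |Δa| < 1e-12 after 5 iterations
sag = a·(cosh(S/(2a)) − 1) = 34.868337·(cosh(1.582625) − 1) = 53.577844
T_max/T_min = cosh(S/(2a)) = 2.536576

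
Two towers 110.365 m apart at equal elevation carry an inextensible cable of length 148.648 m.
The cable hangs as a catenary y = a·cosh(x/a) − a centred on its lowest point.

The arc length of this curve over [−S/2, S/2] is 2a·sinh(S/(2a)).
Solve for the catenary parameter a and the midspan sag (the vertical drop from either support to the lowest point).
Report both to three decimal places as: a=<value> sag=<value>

a=40.101 sag=44.351

seed: a₀ = √(S³/(24(L−S))) = √(110.365³/(24·38.283)) = 38.250617
iter 1: u=1.442656  f(a)=+4.187e+00  f'(a)=-2.450e+00  a ← 38.250617 − (+4.187e+00/-2.450e+00) = 39.959287
iter 2: u=1.380968  f(a)=+2.969e-01  f'(a)=-2.114e+00  a ← 39.959287 − (+2.969e-01/-2.114e+00) = 40.099719
iter 3: u=1.376132  f(a)=+1.745e-03  f'(a)=-2.089e+00  a ← 40.099719 − (+1.745e-03/-2.089e+00) = 40.100554
iter 4: u=1.376103  f(a)=+6.104e-08  f'(a)=-2.089e+00  a ← 40.100554 − (+6.104e-08/-2.089e+00) = 40.100555
iter 5: u=1.376103  f(a)=+0.000e+00  f'(a)=-2.089e+00  a ← 40.100555 − (+0.000e+00/-2.089e+00) = 40.100555
converged: |Δa| < 1e-12 after 5 iterations
sag = a·(cosh(S/(2a)) − 1) = 40.100555·(cosh(1.376103) − 1) = 44.351275
T_max/T_min = cosh(S/(2a)) = 2.106002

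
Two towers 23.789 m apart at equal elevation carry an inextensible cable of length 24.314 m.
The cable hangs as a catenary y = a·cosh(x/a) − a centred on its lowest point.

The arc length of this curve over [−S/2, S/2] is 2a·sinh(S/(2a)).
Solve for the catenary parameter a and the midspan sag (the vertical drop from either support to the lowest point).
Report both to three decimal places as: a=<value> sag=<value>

seed: a₀ = √(S³/(24(L−S))) = √(23.789³/(24·0.525)) = 32.687297
iter 1: u=0.363888  f(a)=+3.487e-03  f'(a)=-3.255e-02  a ← 32.687297 − (+3.487e-03/-3.255e-02) = 32.794420
iter 2: u=0.362699  f(a)=+1.722e-05  f'(a)=-3.223e-02  a ← 32.794420 − (+1.722e-05/-3.223e-02) = 32.794954
iter 3: u=0.362693  f(a)=+4.243e-10  f'(a)=-3.223e-02  a ← 32.794954 − (+4.243e-10/-3.223e-02) = 32.794954
iter 4: u=0.362693  f(a)=+0.000e+00  f'(a)=-3.223e-02  a ← 32.794954 − (+0.000e+00/-3.223e-02) = 32.794954
converged: |Δa| < 1e-12 after 4 iterations
sag = a·(cosh(S/(2a)) − 1) = 32.794954·(cosh(0.362693) − 1) = 2.180776
T_max/T_min = cosh(S/(2a)) = 1.066497

a=32.795 sag=2.181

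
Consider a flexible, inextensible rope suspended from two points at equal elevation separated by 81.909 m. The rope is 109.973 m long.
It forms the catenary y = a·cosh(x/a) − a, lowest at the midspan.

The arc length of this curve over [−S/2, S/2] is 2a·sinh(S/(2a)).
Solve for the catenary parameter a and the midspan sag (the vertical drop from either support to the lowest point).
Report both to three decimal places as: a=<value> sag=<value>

seed: a₀ = √(S³/(24(L−S))) = √(81.909³/(24·28.064)) = 28.563869
iter 1: u=1.433787  f(a)=+3.030e+00  f'(a)=-2.400e+00  a ← 28.563869 − (+3.030e+00/-2.400e+00) = 29.826458
iter 2: u=1.373093  f(a)=+2.125e-01  f'(a)=-2.074e+00  a ← 29.826458 − (+2.125e-01/-2.074e+00) = 29.928907
iter 3: u=1.368393  f(a)=+1.219e-03  f'(a)=-2.050e+00  a ← 29.928907 − (+1.219e-03/-2.050e+00) = 29.929502
iter 4: u=1.368366  f(a)=+4.064e-08  f'(a)=-2.050e+00  a ← 29.929502 − (+4.064e-08/-2.050e+00) = 29.929502
iter 5: u=1.368366  f(a)=-2.842e-14  f'(a)=-2.050e+00  a ← 29.929502 − (-2.842e-14/-2.050e+00) = 29.929502
converged: |Δa| < 1e-12 after 5 iterations
sag = a·(cosh(S/(2a)) − 1) = 29.929502·(cosh(1.368366) − 1) = 32.674733
T_max/T_min = cosh(S/(2a)) = 2.091723

a=29.930 sag=32.675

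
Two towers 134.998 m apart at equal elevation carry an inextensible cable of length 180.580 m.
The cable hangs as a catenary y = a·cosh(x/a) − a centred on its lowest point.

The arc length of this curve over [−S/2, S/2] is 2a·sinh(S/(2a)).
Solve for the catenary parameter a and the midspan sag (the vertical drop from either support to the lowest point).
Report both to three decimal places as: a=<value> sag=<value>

seed: a₀ = √(S³/(24(L−S))) = √(134.998³/(24·45.582)) = 47.422964
iter 1: u=1.423340  f(a)=+4.846e+00  f'(a)=-2.341e+00  a ← 47.422964 − (+4.846e+00/-2.341e+00) = 49.493094
iter 2: u=1.363806  f(a)=+3.354e-01  f'(a)=-2.027e+00  a ← 49.493094 − (+3.354e-01/-2.027e+00) = 49.658538
iter 3: u=1.359263  f(a)=+1.871e-03  f'(a)=-2.005e+00  a ← 49.658538 − (+1.871e-03/-2.005e+00) = 49.659471
iter 4: u=1.359237  f(a)=+5.890e-08  f'(a)=-2.005e+00  a ← 49.659471 − (+5.890e-08/-2.005e+00) = 49.659471
iter 5: u=1.359237  f(a)=+0.000e+00  f'(a)=-2.005e+00  a ← 49.659471 − (+0.000e+00/-2.005e+00) = 49.659471
converged: |Δa| < 1e-12 after 5 iterations
sag = a·(cosh(S/(2a)) − 1) = 49.659471·(cosh(1.359237) − 1) = 53.385894
T_max/T_min = cosh(S/(2a)) = 2.075040

a=49.659 sag=53.386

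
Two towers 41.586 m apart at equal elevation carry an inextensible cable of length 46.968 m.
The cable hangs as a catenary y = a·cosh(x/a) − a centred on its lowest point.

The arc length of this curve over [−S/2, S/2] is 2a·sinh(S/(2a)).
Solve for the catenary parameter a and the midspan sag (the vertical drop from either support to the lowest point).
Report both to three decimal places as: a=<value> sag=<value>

seed: a₀ = √(S³/(24(L−S))) = √(41.586³/(24·5.382)) = 23.596265
iter 1: u=0.881199  f(a)=+2.129e-01  f'(a)=-4.926e-01  a ← 23.596265 − (+2.129e-01/-4.926e-01) = 24.028395
iter 2: u=0.865351  f(a)=+5.988e-03  f'(a)=-4.652e-01  a ← 24.028395 − (+5.988e-03/-4.652e-01) = 24.041267
iter 3: u=0.864888  f(a)=+5.043e-06  f'(a)=-4.644e-01  a ← 24.041267 − (+5.043e-06/-4.644e-01) = 24.041278
iter 4: u=0.864887  f(a)=+3.581e-12  f'(a)=-4.644e-01  a ← 24.041278 − (+3.581e-12/-4.644e-01) = 24.041278
converged: |Δa| < 1e-12 after 4 iterations
sag = a·(cosh(S/(2a)) − 1) = 24.041278·(cosh(0.864887) − 1) = 9.566479
T_max/T_min = cosh(S/(2a)) = 1.397919

a=24.041 sag=9.566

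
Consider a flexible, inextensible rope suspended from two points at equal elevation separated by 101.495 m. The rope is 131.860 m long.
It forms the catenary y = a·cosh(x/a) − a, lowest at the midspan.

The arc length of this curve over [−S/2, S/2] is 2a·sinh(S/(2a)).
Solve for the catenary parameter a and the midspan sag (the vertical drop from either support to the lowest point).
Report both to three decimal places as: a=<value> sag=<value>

a=39.472 sag=37.371

seed: a₀ = √(S³/(24(L−S))) = √(101.495³/(24·30.365)) = 37.876925
iter 1: u=1.339800  f(a)=+2.845e+00  f'(a)=-1.910e+00  a ← 37.876925 − (+2.845e+00/-1.910e+00) = 39.366155
iter 2: u=1.289115  f(a)=+1.764e-01  f'(a)=-1.680e+00  a ← 39.366155 − (+1.764e-01/-1.680e+00) = 39.471141
iter 3: u=1.285686  f(a)=+7.772e-04  f'(a)=-1.665e+00  a ← 39.471141 − (+7.772e-04/-1.665e+00) = 39.471608
iter 4: u=1.285671  f(a)=+1.524e-08  f'(a)=-1.665e+00  a ← 39.471608 − (+1.524e-08/-1.665e+00) = 39.471608
iter 5: u=1.285671  f(a)=-2.842e-14  f'(a)=-1.665e+00  a ← 39.471608 − (-2.842e-14/-1.665e+00) = 39.471608
converged: |Δa| < 1e-12 after 5 iterations
sag = a·(cosh(S/(2a)) − 1) = 39.471608·(cosh(1.285671) − 1) = 37.370911
T_max/T_min = cosh(S/(2a)) = 1.946780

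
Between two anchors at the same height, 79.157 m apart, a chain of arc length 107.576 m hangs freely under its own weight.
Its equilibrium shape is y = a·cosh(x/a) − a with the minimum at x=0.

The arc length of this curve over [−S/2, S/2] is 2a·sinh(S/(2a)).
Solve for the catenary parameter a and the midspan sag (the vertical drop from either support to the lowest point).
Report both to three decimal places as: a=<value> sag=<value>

a=28.313 sag=32.472

seed: a₀ = √(S³/(24(L−S))) = √(79.157³/(24·28.419)) = 26.966462
iter 1: u=1.467693  f(a)=+3.223e+00  f'(a)=-2.598e+00  a ← 26.966462 − (+3.223e+00/-2.598e+00) = 28.206853
iter 2: u=1.403152  f(a)=+2.357e-01  f'(a)=-2.231e+00  a ← 28.206853 − (+2.357e-01/-2.231e+00) = 28.312509
iter 3: u=1.397916  f(a)=+1.481e-03  f'(a)=-2.203e+00  a ← 28.312509 − (+1.481e-03/-2.203e+00) = 28.313181
iter 4: u=1.397882  f(a)=+5.924e-08  f'(a)=-2.203e+00  a ← 28.313181 − (+5.924e-08/-2.203e+00) = 28.313181
iter 5: u=1.397882  f(a)=+1.421e-14  f'(a)=-2.203e+00  a ← 28.313181 − (+1.421e-14/-2.203e+00) = 28.313181
converged: |Δa| < 1e-12 after 5 iterations
sag = a·(cosh(S/(2a)) − 1) = 28.313181·(cosh(1.397882) − 1) = 32.471563
T_max/T_min = cosh(S/(2a)) = 2.146871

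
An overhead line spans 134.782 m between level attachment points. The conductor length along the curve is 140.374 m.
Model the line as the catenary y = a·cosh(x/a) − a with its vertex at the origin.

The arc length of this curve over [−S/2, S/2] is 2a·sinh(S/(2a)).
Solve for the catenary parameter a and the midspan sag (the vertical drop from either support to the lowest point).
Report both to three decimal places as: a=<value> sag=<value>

a=135.903 sag=17.054

seed: a₀ = √(S³/(24(L−S))) = √(134.782³/(24·5.592)) = 135.069920
iter 1: u=0.498934  f(a)=+7.002e-02  f'(a)=-8.488e-02  a ← 135.069920 − (+7.002e-02/-8.488e-02) = 135.894794
iter 2: u=0.495906  f(a)=+6.466e-04  f'(a)=-8.332e-02  a ← 135.894794 − (+6.466e-04/-8.332e-02) = 135.902554
iter 3: u=0.495877  f(a)=+5.628e-08  f'(a)=-8.331e-02  a ← 135.902554 − (+5.628e-08/-8.331e-02) = 135.902555
iter 4: u=0.495877  f(a)=+0.000e+00  f'(a)=-8.331e-02  a ← 135.902555 − (+0.000e+00/-8.331e-02) = 135.902555
converged: |Δa| < 1e-12 after 4 iterations
sag = a·(cosh(S/(2a)) − 1) = 135.902555·(cosh(0.495877) − 1) = 17.054038
T_max/T_min = cosh(S/(2a)) = 1.125487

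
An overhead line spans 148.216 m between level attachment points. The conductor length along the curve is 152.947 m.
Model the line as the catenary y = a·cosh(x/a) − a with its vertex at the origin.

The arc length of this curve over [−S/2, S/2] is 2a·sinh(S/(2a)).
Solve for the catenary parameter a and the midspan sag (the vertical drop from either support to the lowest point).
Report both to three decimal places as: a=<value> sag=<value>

seed: a₀ = √(S³/(24(L−S))) = √(148.216³/(24·4.731)) = 169.340383
iter 1: u=0.437627  f(a)=+4.551e-02  f'(a)=-5.695e-02  a ← 169.340383 − (+4.551e-02/-5.695e-02) = 170.139473
iter 2: u=0.435572  f(a)=+3.242e-04  f'(a)=-5.614e-02  a ← 170.139473 − (+3.242e-04/-5.614e-02) = 170.145247
iter 3: u=0.435557  f(a)=+1.671e-08  f'(a)=-5.614e-02  a ← 170.145247 − (+1.671e-08/-5.614e-02) = 170.145247
iter 4: u=0.435557  f(a)=+0.000e+00  f'(a)=-5.614e-02  a ← 170.145247 − (+0.000e+00/-5.614e-02) = 170.145247
converged: |Δa| < 1e-12 after 4 iterations
sag = a·(cosh(S/(2a)) − 1) = 170.145247·(cosh(0.435557) − 1) = 16.395905
T_max/T_min = cosh(S/(2a)) = 1.096364

a=170.145 sag=16.396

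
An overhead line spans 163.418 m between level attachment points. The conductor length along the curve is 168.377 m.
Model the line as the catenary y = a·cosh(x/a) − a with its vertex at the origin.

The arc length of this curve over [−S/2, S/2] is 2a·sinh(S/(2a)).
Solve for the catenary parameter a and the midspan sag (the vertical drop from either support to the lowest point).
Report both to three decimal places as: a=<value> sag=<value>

seed: a₀ = √(S³/(24(L−S))) = √(163.418³/(24·4.959)) = 191.490468
iter 1: u=0.426700  f(a)=+4.534e-02  f'(a)=-5.274e-02  a ← 191.490468 − (+4.534e-02/-5.274e-02) = 192.350133
iter 2: u=0.424793  f(a)=+3.071e-04  f'(a)=-5.203e-02  a ← 192.350133 − (+3.071e-04/-5.203e-02) = 192.356036
iter 3: u=0.424780  f(a)=+1.431e-08  f'(a)=-5.203e-02  a ← 192.356036 − (+1.431e-08/-5.203e-02) = 192.356037
iter 4: u=0.424780  f(a)=-2.842e-14  f'(a)=-5.203e-02  a ← 192.356037 − (-2.842e-14/-5.203e-02) = 192.356037
converged: |Δa| < 1e-12 after 4 iterations
sag = a·(cosh(S/(2a)) − 1) = 192.356037·(cosh(0.424780) − 1) = 17.616696
T_max/T_min = cosh(S/(2a)) = 1.091584

a=192.356 sag=17.617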